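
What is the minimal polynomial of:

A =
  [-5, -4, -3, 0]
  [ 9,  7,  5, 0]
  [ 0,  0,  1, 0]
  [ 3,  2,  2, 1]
x^3 - 3*x^2 + 3*x - 1

The characteristic polynomial is χ_A(x) = (x - 1)^4, so the eigenvalues are known. The minimal polynomial is
  m_A(x) = Π_λ (x − λ)^{k_λ}
where k_λ is the size of the *largest* Jordan block for λ (equivalently, the smallest k with (A − λI)^k v = 0 for every generalised eigenvector v of λ).

  λ = 1: largest Jordan block has size 3, contributing (x − 1)^3

So m_A(x) = (x - 1)^3 = x^3 - 3*x^2 + 3*x - 1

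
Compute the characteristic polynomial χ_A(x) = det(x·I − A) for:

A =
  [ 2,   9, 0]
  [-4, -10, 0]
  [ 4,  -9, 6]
x^3 + 2*x^2 - 32*x - 96

Expanding det(x·I − A) (e.g. by cofactor expansion or by noting that A is similar to its Jordan form J, which has the same characteristic polynomial as A) gives
  χ_A(x) = x^3 + 2*x^2 - 32*x - 96
which factors as (x - 6)*(x + 4)^2. The eigenvalues (with algebraic multiplicities) are λ = -4 with multiplicity 2, λ = 6 with multiplicity 1.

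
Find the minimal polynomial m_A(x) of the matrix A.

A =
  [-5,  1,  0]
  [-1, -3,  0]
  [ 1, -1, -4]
x^2 + 8*x + 16

The characteristic polynomial is χ_A(x) = (x + 4)^3, so the eigenvalues are known. The minimal polynomial is
  m_A(x) = Π_λ (x − λ)^{k_λ}
where k_λ is the size of the *largest* Jordan block for λ (equivalently, the smallest k with (A − λI)^k v = 0 for every generalised eigenvector v of λ).

  λ = -4: largest Jordan block has size 2, contributing (x + 4)^2

So m_A(x) = (x + 4)^2 = x^2 + 8*x + 16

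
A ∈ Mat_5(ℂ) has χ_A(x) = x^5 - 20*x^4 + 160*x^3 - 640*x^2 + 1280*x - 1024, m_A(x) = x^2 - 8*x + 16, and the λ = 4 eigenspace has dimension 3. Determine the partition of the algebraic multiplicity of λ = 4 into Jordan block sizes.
Block sizes for λ = 4: [2, 2, 1]

Step 1 — from the characteristic polynomial, algebraic multiplicity of λ = 4 is 5. From dim ker(A − (4)·I) = 3, there are exactly 3 Jordan blocks for λ = 4.
Step 2 — from the minimal polynomial, the factor (x − 4)^2 tells us the largest block for λ = 4 has size 2.
Step 3 — with total size 5, 3 blocks, and largest block 2, the block sizes (in nonincreasing order) are [2, 2, 1].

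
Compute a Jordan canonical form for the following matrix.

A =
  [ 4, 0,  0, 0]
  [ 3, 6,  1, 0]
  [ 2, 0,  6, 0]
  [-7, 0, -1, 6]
J_1(4) ⊕ J_2(6) ⊕ J_1(6)

The characteristic polynomial is
  det(x·I − A) = x^4 - 22*x^3 + 180*x^2 - 648*x + 864 = (x - 6)^3*(x - 4)

Eigenvalues and multiplicities (the geometric multiplicity of λ is n − rank(A − λI), which equals the number of Jordan blocks for λ):
  λ = 4: algebraic multiplicity = 1, geometric multiplicity = 1
  λ = 6: algebraic multiplicity = 3, geometric multiplicity = 2

Determining the block sizes for each eigenvalue:
  λ = 4: one block (gm = 1), so the single block has size am = 1 → block sizes [1]
  λ = 6: 2 blocks summing to 3 forces exactly one block of size 2 and the rest size 1 → block sizes [2, 1]

Assembling the blocks gives a Jordan form
J =
  [4, 0, 0, 0]
  [0, 6, 1, 0]
  [0, 0, 6, 0]
  [0, 0, 0, 6]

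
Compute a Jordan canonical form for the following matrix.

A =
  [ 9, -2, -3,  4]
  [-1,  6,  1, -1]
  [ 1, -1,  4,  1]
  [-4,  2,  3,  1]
J_3(5) ⊕ J_1(5)

The characteristic polynomial is
  det(x·I − A) = x^4 - 20*x^3 + 150*x^2 - 500*x + 625 = (x - 5)^4

Eigenvalues and multiplicities (the geometric multiplicity of λ is n − rank(A − λI), which equals the number of Jordan blocks for λ):
  λ = 5: algebraic multiplicity = 4, geometric multiplicity = 2

Determining the block sizes for each eigenvalue:
  λ = 5: with am = 4 and gm = 2, the partition is not yet determined (e.g. several partitions of 4 into 2 parts exist). Let N = A − (5)·I. Computing rank(N^1) = 2, rank(N^2) = 1, rank(N^3) = 0; the number of blocks of size ≥ j is rank(N^{j−1}) − rank(N^j), giving [2, 1, 1]. So we have 1 block(s) of size 3, 1 block(s) of size 1 → block sizes [3, 1]

Assembling the blocks gives a Jordan form
J =
  [5, 1, 0, 0]
  [0, 5, 1, 0]
  [0, 0, 5, 0]
  [0, 0, 0, 5]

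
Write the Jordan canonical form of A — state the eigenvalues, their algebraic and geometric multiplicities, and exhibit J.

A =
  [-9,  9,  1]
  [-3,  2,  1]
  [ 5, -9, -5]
J_3(-4)

The characteristic polynomial is
  det(x·I − A) = x^3 + 12*x^2 + 48*x + 64 = (x + 4)^3

Eigenvalues and multiplicities (the geometric multiplicity of λ is n − rank(A − λI), which equals the number of Jordan blocks for λ):
  λ = -4: algebraic multiplicity = 3, geometric multiplicity = 1

Determining the block sizes for each eigenvalue:
  λ = -4: one block (gm = 1), so the single block has size am = 3 → block sizes [3]

Assembling the blocks gives a Jordan form
J =
  [-4,  1,  0]
  [ 0, -4,  1]
  [ 0,  0, -4]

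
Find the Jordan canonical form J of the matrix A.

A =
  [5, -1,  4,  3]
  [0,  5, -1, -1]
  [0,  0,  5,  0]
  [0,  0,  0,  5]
J_3(5) ⊕ J_1(5)

The characteristic polynomial is
  det(x·I − A) = x^4 - 20*x^3 + 150*x^2 - 500*x + 625 = (x - 5)^4

Eigenvalues and multiplicities (the geometric multiplicity of λ is n − rank(A − λI), which equals the number of Jordan blocks for λ):
  λ = 5: algebraic multiplicity = 4, geometric multiplicity = 2

Determining the block sizes for each eigenvalue:
  λ = 5: with am = 4 and gm = 2, the partition is not yet determined (e.g. several partitions of 4 into 2 parts exist). Let N = A − (5)·I. Computing rank(N^1) = 2, rank(N^2) = 1, rank(N^3) = 0; the number of blocks of size ≥ j is rank(N^{j−1}) − rank(N^j), giving [2, 1, 1]. So we have 1 block(s) of size 3, 1 block(s) of size 1 → block sizes [3, 1]

Assembling the blocks gives a Jordan form
J =
  [5, 1, 0, 0]
  [0, 5, 1, 0]
  [0, 0, 5, 0]
  [0, 0, 0, 5]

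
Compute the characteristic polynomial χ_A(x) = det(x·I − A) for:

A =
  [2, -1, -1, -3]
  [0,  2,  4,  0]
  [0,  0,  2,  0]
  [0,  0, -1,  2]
x^4 - 8*x^3 + 24*x^2 - 32*x + 16

Expanding det(x·I − A) (e.g. by cofactor expansion or by noting that A is similar to its Jordan form J, which has the same characteristic polynomial as A) gives
  χ_A(x) = x^4 - 8*x^3 + 24*x^2 - 32*x + 16
which factors as (x - 2)^4. The eigenvalues (with algebraic multiplicities) are λ = 2 with multiplicity 4.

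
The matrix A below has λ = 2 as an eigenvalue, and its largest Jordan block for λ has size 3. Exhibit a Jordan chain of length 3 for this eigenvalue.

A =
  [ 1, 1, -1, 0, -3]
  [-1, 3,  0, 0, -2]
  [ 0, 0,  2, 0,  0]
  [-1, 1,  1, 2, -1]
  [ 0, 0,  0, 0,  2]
A Jordan chain for λ = 2 of length 3:
v_1 = (1, 1, 0, 1, 0)ᵀ
v_2 = (-1, 0, 0, 1, 0)ᵀ
v_3 = (0, 0, 1, 0, 0)ᵀ

Let N = A − (2)·I. We want v_3 with N^3 v_3 = 0 but N^2 v_3 ≠ 0; then v_{j-1} := N · v_j for j = 3, …, 2.

Pick v_3 = (0, 0, 1, 0, 0)ᵀ.
Then v_2 = N · v_3 = (-1, 0, 0, 1, 0)ᵀ.
Then v_1 = N · v_2 = (1, 1, 0, 1, 0)ᵀ.

Sanity check: (A − (2)·I) v_1 = (0, 0, 0, 0, 0)ᵀ = 0. ✓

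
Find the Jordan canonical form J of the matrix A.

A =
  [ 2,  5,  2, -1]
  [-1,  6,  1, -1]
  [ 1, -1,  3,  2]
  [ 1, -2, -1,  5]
J_2(4) ⊕ J_2(4)

The characteristic polynomial is
  det(x·I − A) = x^4 - 16*x^3 + 96*x^2 - 256*x + 256 = (x - 4)^4

Eigenvalues and multiplicities (the geometric multiplicity of λ is n − rank(A − λI), which equals the number of Jordan blocks for λ):
  λ = 4: algebraic multiplicity = 4, geometric multiplicity = 2

Determining the block sizes for each eigenvalue:
  λ = 4: with am = 4 and gm = 2, the partition is not yet determined (e.g. several partitions of 4 into 2 parts exist). Let N = A − (4)·I. Computing rank(N^1) = 2, rank(N^2) = 0; the number of blocks of size ≥ j is rank(N^{j−1}) − rank(N^j), giving [2, 2]. So we have 2 block(s) of size 2 → block sizes [2, 2]

Assembling the blocks gives a Jordan form
J =
  [4, 1, 0, 0]
  [0, 4, 0, 0]
  [0, 0, 4, 1]
  [0, 0, 0, 4]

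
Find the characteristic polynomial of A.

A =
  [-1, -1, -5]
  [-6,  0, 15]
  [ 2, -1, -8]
x^3 + 9*x^2 + 27*x + 27

Expanding det(x·I − A) (e.g. by cofactor expansion or by noting that A is similar to its Jordan form J, which has the same characteristic polynomial as A) gives
  χ_A(x) = x^3 + 9*x^2 + 27*x + 27
which factors as (x + 3)^3. The eigenvalues (with algebraic multiplicities) are λ = -3 with multiplicity 3.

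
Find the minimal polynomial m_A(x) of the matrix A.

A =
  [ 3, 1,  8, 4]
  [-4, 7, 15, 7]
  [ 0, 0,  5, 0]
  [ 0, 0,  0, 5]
x^3 - 15*x^2 + 75*x - 125

The characteristic polynomial is χ_A(x) = (x - 5)^4, so the eigenvalues are known. The minimal polynomial is
  m_A(x) = Π_λ (x − λ)^{k_λ}
where k_λ is the size of the *largest* Jordan block for λ (equivalently, the smallest k with (A − λI)^k v = 0 for every generalised eigenvector v of λ).

  λ = 5: largest Jordan block has size 3, contributing (x − 5)^3

So m_A(x) = (x - 5)^3 = x^3 - 15*x^2 + 75*x - 125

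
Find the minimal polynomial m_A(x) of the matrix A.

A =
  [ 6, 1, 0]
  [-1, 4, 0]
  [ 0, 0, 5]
x^2 - 10*x + 25

The characteristic polynomial is χ_A(x) = (x - 5)^3, so the eigenvalues are known. The minimal polynomial is
  m_A(x) = Π_λ (x − λ)^{k_λ}
where k_λ is the size of the *largest* Jordan block for λ (equivalently, the smallest k with (A − λI)^k v = 0 for every generalised eigenvector v of λ).

  λ = 5: largest Jordan block has size 2, contributing (x − 5)^2

So m_A(x) = (x - 5)^2 = x^2 - 10*x + 25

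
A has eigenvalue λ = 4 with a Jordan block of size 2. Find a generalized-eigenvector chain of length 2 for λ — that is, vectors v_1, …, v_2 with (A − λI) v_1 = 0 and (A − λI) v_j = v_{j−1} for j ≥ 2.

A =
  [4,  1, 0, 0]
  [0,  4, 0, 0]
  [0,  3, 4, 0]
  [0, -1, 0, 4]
A Jordan chain for λ = 4 of length 2:
v_1 = (1, 0, 3, -1)ᵀ
v_2 = (0, 1, 0, 0)ᵀ

Let N = A − (4)·I. We want v_2 with N^2 v_2 = 0 but N^1 v_2 ≠ 0; then v_{j-1} := N · v_j for j = 2, …, 2.

Pick v_2 = (0, 1, 0, 0)ᵀ.
Then v_1 = N · v_2 = (1, 0, 3, -1)ᵀ.

Sanity check: (A − (4)·I) v_1 = (0, 0, 0, 0)ᵀ = 0. ✓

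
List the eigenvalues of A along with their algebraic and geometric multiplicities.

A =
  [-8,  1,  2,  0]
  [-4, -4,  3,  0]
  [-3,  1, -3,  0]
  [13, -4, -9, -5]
λ = -5: alg = 4, geom = 2

Step 1 — factor the characteristic polynomial to read off the algebraic multiplicities:
  χ_A(x) = (x + 5)^4

Step 2 — compute geometric multiplicities via the rank-nullity identity g(λ) = n − rank(A − λI):
  rank(A − (-5)·I) = 2, so dim ker(A − (-5)·I) = n − 2 = 2

Summary:
  λ = -5: algebraic multiplicity = 4, geometric multiplicity = 2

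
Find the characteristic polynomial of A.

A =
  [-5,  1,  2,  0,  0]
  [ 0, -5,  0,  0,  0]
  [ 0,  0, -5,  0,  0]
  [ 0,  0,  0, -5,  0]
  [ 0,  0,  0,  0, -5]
x^5 + 25*x^4 + 250*x^3 + 1250*x^2 + 3125*x + 3125

Expanding det(x·I − A) (e.g. by cofactor expansion or by noting that A is similar to its Jordan form J, which has the same characteristic polynomial as A) gives
  χ_A(x) = x^5 + 25*x^4 + 250*x^3 + 1250*x^2 + 3125*x + 3125
which factors as (x + 5)^5. The eigenvalues (with algebraic multiplicities) are λ = -5 with multiplicity 5.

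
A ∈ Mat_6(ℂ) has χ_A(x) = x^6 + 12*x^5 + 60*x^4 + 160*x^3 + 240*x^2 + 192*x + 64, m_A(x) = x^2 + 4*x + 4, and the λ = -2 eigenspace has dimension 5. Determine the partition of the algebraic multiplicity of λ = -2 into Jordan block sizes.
Block sizes for λ = -2: [2, 1, 1, 1, 1]

Step 1 — from the characteristic polynomial, algebraic multiplicity of λ = -2 is 6. From dim ker(A − (-2)·I) = 5, there are exactly 5 Jordan blocks for λ = -2.
Step 2 — from the minimal polynomial, the factor (x + 2)^2 tells us the largest block for λ = -2 has size 2.
Step 3 — with total size 6, 5 blocks, and largest block 2, the block sizes (in nonincreasing order) are [2, 1, 1, 1, 1].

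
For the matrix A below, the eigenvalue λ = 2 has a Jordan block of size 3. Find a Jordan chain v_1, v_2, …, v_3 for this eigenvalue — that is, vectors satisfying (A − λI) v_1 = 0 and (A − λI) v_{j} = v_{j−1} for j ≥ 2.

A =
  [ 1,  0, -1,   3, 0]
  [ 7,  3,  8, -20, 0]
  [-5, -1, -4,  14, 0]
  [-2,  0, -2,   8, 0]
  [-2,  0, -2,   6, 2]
A Jordan chain for λ = 2 of length 3:
v_1 = (1, -7, 5, 2, 2)ᵀ
v_2 = (0, 1, -1, 0, 0)ᵀ
v_3 = (0, 1, 0, 0, 0)ᵀ

Let N = A − (2)·I. We want v_3 with N^3 v_3 = 0 but N^2 v_3 ≠ 0; then v_{j-1} := N · v_j for j = 3, …, 2.

Pick v_3 = (0, 1, 0, 0, 0)ᵀ.
Then v_2 = N · v_3 = (0, 1, -1, 0, 0)ᵀ.
Then v_1 = N · v_2 = (1, -7, 5, 2, 2)ᵀ.

Sanity check: (A − (2)·I) v_1 = (0, 0, 0, 0, 0)ᵀ = 0. ✓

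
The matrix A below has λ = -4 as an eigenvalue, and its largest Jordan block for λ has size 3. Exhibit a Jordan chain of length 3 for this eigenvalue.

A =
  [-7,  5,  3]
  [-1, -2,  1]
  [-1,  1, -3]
A Jordan chain for λ = -4 of length 3:
v_1 = (1, 0, 1)ᵀ
v_2 = (-3, -1, -1)ᵀ
v_3 = (1, 0, 0)ᵀ

Let N = A − (-4)·I. We want v_3 with N^3 v_3 = 0 but N^2 v_3 ≠ 0; then v_{j-1} := N · v_j for j = 3, …, 2.

Pick v_3 = (1, 0, 0)ᵀ.
Then v_2 = N · v_3 = (-3, -1, -1)ᵀ.
Then v_1 = N · v_2 = (1, 0, 1)ᵀ.

Sanity check: (A − (-4)·I) v_1 = (0, 0, 0)ᵀ = 0. ✓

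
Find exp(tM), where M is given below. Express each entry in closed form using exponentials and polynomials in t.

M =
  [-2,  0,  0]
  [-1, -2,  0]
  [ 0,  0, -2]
e^{tM} =
  [exp(-2*t), 0, 0]
  [-t*exp(-2*t), exp(-2*t), 0]
  [0, 0, exp(-2*t)]

Strategy: write M = P · J · P⁻¹ where J is a Jordan canonical form, so e^{tM} = P · e^{tJ} · P⁻¹, and e^{tJ} can be computed block-by-block.

M has Jordan form
J =
  [-2,  1,  0]
  [ 0, -2,  0]
  [ 0,  0, -2]
(up to reordering of blocks).

Per-block formulas:
  For a 2×2 Jordan block J_2(-2): exp(t · J_2(-2)) = e^(-2t)·(I + t·N), where N is the 2×2 nilpotent shift.
  For a 1×1 block at λ = -2: exp(t · [-2]) = [e^(-2t)].

After assembling e^{tJ} and conjugating by P, we get:

e^{tM} =
  [exp(-2*t), 0, 0]
  [-t*exp(-2*t), exp(-2*t), 0]
  [0, 0, exp(-2*t)]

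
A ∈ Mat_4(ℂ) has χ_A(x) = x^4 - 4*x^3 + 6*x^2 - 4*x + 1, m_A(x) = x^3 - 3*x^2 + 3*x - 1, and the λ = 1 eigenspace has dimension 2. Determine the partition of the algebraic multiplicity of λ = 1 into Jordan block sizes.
Block sizes for λ = 1: [3, 1]

Step 1 — from the characteristic polynomial, algebraic multiplicity of λ = 1 is 4. From dim ker(A − (1)·I) = 2, there are exactly 2 Jordan blocks for λ = 1.
Step 2 — from the minimal polynomial, the factor (x − 1)^3 tells us the largest block for λ = 1 has size 3.
Step 3 — with total size 4, 2 blocks, and largest block 3, the block sizes (in nonincreasing order) are [3, 1].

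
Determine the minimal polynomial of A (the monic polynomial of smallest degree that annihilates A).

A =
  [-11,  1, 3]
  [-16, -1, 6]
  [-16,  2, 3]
x^2 + 6*x + 9

The characteristic polynomial is χ_A(x) = (x + 3)^3, so the eigenvalues are known. The minimal polynomial is
  m_A(x) = Π_λ (x − λ)^{k_λ}
where k_λ is the size of the *largest* Jordan block for λ (equivalently, the smallest k with (A − λI)^k v = 0 for every generalised eigenvector v of λ).

  λ = -3: largest Jordan block has size 2, contributing (x + 3)^2

So m_A(x) = (x + 3)^2 = x^2 + 6*x + 9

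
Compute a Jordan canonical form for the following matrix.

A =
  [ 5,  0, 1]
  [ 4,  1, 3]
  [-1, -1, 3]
J_3(3)

The characteristic polynomial is
  det(x·I − A) = x^3 - 9*x^2 + 27*x - 27 = (x - 3)^3

Eigenvalues and multiplicities (the geometric multiplicity of λ is n − rank(A − λI), which equals the number of Jordan blocks for λ):
  λ = 3: algebraic multiplicity = 3, geometric multiplicity = 1

Determining the block sizes for each eigenvalue:
  λ = 3: one block (gm = 1), so the single block has size am = 3 → block sizes [3]

Assembling the blocks gives a Jordan form
J =
  [3, 1, 0]
  [0, 3, 1]
  [0, 0, 3]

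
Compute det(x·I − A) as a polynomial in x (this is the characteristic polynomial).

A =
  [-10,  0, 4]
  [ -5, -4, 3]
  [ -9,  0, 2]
x^3 + 12*x^2 + 48*x + 64

Expanding det(x·I − A) (e.g. by cofactor expansion or by noting that A is similar to its Jordan form J, which has the same characteristic polynomial as A) gives
  χ_A(x) = x^3 + 12*x^2 + 48*x + 64
which factors as (x + 4)^3. The eigenvalues (with algebraic multiplicities) are λ = -4 with multiplicity 3.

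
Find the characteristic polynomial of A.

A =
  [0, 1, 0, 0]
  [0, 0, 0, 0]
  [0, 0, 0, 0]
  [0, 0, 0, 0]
x^4

Expanding det(x·I − A) (e.g. by cofactor expansion or by noting that A is similar to its Jordan form J, which has the same characteristic polynomial as A) gives
  χ_A(x) = x^4
which factors as x^4. The eigenvalues (with algebraic multiplicities) are λ = 0 with multiplicity 4.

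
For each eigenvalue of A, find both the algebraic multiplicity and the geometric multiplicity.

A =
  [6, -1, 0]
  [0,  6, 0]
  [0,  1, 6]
λ = 6: alg = 3, geom = 2

Step 1 — factor the characteristic polynomial to read off the algebraic multiplicities:
  χ_A(x) = (x - 6)^3

Step 2 — compute geometric multiplicities via the rank-nullity identity g(λ) = n − rank(A − λI):
  rank(A − (6)·I) = 1, so dim ker(A − (6)·I) = n − 1 = 2

Summary:
  λ = 6: algebraic multiplicity = 3, geometric multiplicity = 2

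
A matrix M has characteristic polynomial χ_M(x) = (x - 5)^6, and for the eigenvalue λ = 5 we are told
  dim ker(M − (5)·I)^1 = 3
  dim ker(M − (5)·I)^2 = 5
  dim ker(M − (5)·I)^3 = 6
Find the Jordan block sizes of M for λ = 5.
Block sizes for λ = 5: [3, 2, 1]

From the dimensions of kernels of powers, the number of Jordan blocks of size at least j is d_j − d_{j−1} where d_j = dim ker(N^j) (with d_0 = 0). Computing the differences gives [3, 2, 1].
The number of blocks of size exactly k is (#blocks of size ≥ k) − (#blocks of size ≥ k + 1), so the partition is: 1 block(s) of size 1, 1 block(s) of size 2, 1 block(s) of size 3.
In nonincreasing order the block sizes are [3, 2, 1].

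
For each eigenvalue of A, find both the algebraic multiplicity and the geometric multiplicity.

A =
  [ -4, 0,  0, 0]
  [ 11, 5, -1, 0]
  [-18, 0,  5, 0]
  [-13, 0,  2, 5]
λ = -4: alg = 1, geom = 1; λ = 5: alg = 3, geom = 2

Step 1 — factor the characteristic polynomial to read off the algebraic multiplicities:
  χ_A(x) = (x - 5)^3*(x + 4)

Step 2 — compute geometric multiplicities via the rank-nullity identity g(λ) = n − rank(A − λI):
  rank(A − (-4)·I) = 3, so dim ker(A − (-4)·I) = n − 3 = 1
  rank(A − (5)·I) = 2, so dim ker(A − (5)·I) = n − 2 = 2

Summary:
  λ = -4: algebraic multiplicity = 1, geometric multiplicity = 1
  λ = 5: algebraic multiplicity = 3, geometric multiplicity = 2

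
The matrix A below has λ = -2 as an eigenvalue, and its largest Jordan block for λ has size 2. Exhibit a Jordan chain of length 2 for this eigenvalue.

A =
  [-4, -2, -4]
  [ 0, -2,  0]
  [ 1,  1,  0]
A Jordan chain for λ = -2 of length 2:
v_1 = (-2, 0, 1)ᵀ
v_2 = (1, 0, 0)ᵀ

Let N = A − (-2)·I. We want v_2 with N^2 v_2 = 0 but N^1 v_2 ≠ 0; then v_{j-1} := N · v_j for j = 2, …, 2.

Pick v_2 = (1, 0, 0)ᵀ.
Then v_1 = N · v_2 = (-2, 0, 1)ᵀ.

Sanity check: (A − (-2)·I) v_1 = (0, 0, 0)ᵀ = 0. ✓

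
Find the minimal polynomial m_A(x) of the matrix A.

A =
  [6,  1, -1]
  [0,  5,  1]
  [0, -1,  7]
x^2 - 12*x + 36

The characteristic polynomial is χ_A(x) = (x - 6)^3, so the eigenvalues are known. The minimal polynomial is
  m_A(x) = Π_λ (x − λ)^{k_λ}
where k_λ is the size of the *largest* Jordan block for λ (equivalently, the smallest k with (A − λI)^k v = 0 for every generalised eigenvector v of λ).

  λ = 6: largest Jordan block has size 2, contributing (x − 6)^2

So m_A(x) = (x - 6)^2 = x^2 - 12*x + 36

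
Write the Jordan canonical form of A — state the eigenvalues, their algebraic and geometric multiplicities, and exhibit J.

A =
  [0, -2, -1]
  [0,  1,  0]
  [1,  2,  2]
J_2(1) ⊕ J_1(1)

The characteristic polynomial is
  det(x·I − A) = x^3 - 3*x^2 + 3*x - 1 = (x - 1)^3

Eigenvalues and multiplicities (the geometric multiplicity of λ is n − rank(A − λI), which equals the number of Jordan blocks for λ):
  λ = 1: algebraic multiplicity = 3, geometric multiplicity = 2

Determining the block sizes for each eigenvalue:
  λ = 1: 2 blocks summing to 3 forces exactly one block of size 2 and the rest size 1 → block sizes [2, 1]

Assembling the blocks gives a Jordan form
J =
  [1, 1, 0]
  [0, 1, 0]
  [0, 0, 1]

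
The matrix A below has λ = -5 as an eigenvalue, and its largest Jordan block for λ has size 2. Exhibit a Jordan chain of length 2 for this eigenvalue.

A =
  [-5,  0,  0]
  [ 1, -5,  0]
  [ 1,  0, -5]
A Jordan chain for λ = -5 of length 2:
v_1 = (0, 1, 1)ᵀ
v_2 = (1, 0, 0)ᵀ

Let N = A − (-5)·I. We want v_2 with N^2 v_2 = 0 but N^1 v_2 ≠ 0; then v_{j-1} := N · v_j for j = 2, …, 2.

Pick v_2 = (1, 0, 0)ᵀ.
Then v_1 = N · v_2 = (0, 1, 1)ᵀ.

Sanity check: (A − (-5)·I) v_1 = (0, 0, 0)ᵀ = 0. ✓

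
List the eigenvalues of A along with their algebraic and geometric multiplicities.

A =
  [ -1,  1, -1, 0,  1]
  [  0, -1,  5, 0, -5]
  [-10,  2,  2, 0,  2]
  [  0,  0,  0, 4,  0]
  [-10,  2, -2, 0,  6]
λ = -1: alg = 2, geom = 1; λ = 4: alg = 3, geom = 3

Step 1 — factor the characteristic polynomial to read off the algebraic multiplicities:
  χ_A(x) = (x - 4)^3*(x + 1)^2

Step 2 — compute geometric multiplicities via the rank-nullity identity g(λ) = n − rank(A − λI):
  rank(A − (-1)·I) = 4, so dim ker(A − (-1)·I) = n − 4 = 1
  rank(A − (4)·I) = 2, so dim ker(A − (4)·I) = n − 2 = 3

Summary:
  λ = -1: algebraic multiplicity = 2, geometric multiplicity = 1
  λ = 4: algebraic multiplicity = 3, geometric multiplicity = 3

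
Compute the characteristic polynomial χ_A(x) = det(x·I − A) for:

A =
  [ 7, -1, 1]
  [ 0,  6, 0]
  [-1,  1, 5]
x^3 - 18*x^2 + 108*x - 216

Expanding det(x·I − A) (e.g. by cofactor expansion or by noting that A is similar to its Jordan form J, which has the same characteristic polynomial as A) gives
  χ_A(x) = x^3 - 18*x^2 + 108*x - 216
which factors as (x - 6)^3. The eigenvalues (with algebraic multiplicities) are λ = 6 with multiplicity 3.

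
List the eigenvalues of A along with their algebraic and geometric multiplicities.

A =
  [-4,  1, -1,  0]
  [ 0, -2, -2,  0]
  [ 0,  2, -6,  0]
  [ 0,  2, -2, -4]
λ = -4: alg = 4, geom = 3

Step 1 — factor the characteristic polynomial to read off the algebraic multiplicities:
  χ_A(x) = (x + 4)^4

Step 2 — compute geometric multiplicities via the rank-nullity identity g(λ) = n − rank(A − λI):
  rank(A − (-4)·I) = 1, so dim ker(A − (-4)·I) = n − 1 = 3

Summary:
  λ = -4: algebraic multiplicity = 4, geometric multiplicity = 3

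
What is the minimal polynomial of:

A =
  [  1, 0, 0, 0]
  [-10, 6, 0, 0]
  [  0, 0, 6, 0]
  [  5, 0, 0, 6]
x^2 - 7*x + 6

The characteristic polynomial is χ_A(x) = (x - 6)^3*(x - 1), so the eigenvalues are known. The minimal polynomial is
  m_A(x) = Π_λ (x − λ)^{k_λ}
where k_λ is the size of the *largest* Jordan block for λ (equivalently, the smallest k with (A − λI)^k v = 0 for every generalised eigenvector v of λ).

  λ = 1: largest Jordan block has size 1, contributing (x − 1)
  λ = 6: largest Jordan block has size 1, contributing (x − 6)

So m_A(x) = (x - 6)*(x - 1) = x^2 - 7*x + 6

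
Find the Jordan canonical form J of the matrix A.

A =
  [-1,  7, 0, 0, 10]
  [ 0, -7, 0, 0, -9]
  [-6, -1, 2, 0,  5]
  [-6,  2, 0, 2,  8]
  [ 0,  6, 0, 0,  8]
J_2(-1) ⊕ J_1(2) ⊕ J_1(2) ⊕ J_1(2)

The characteristic polynomial is
  det(x·I − A) = x^5 - 4*x^4 + x^3 + 10*x^2 - 4*x - 8 = (x - 2)^3*(x + 1)^2

Eigenvalues and multiplicities (the geometric multiplicity of λ is n − rank(A − λI), which equals the number of Jordan blocks for λ):
  λ = -1: algebraic multiplicity = 2, geometric multiplicity = 1
  λ = 2: algebraic multiplicity = 3, geometric multiplicity = 3

Determining the block sizes for each eigenvalue:
  λ = -1: one block (gm = 1), so the single block has size am = 2 → block sizes [2]
  λ = 2: gm = am = 3, so every block has size 1 → block sizes [1, 1, 1]

Assembling the blocks gives a Jordan form
J =
  [-1,  1, 0, 0, 0]
  [ 0, -1, 0, 0, 0]
  [ 0,  0, 2, 0, 0]
  [ 0,  0, 0, 2, 0]
  [ 0,  0, 0, 0, 2]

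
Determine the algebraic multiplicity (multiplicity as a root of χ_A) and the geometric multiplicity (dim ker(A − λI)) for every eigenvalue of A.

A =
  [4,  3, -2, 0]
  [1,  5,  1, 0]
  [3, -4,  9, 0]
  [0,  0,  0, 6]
λ = 6: alg = 4, geom = 2

Step 1 — factor the characteristic polynomial to read off the algebraic multiplicities:
  χ_A(x) = (x - 6)^4

Step 2 — compute geometric multiplicities via the rank-nullity identity g(λ) = n − rank(A − λI):
  rank(A − (6)·I) = 2, so dim ker(A − (6)·I) = n − 2 = 2

Summary:
  λ = 6: algebraic multiplicity = 4, geometric multiplicity = 2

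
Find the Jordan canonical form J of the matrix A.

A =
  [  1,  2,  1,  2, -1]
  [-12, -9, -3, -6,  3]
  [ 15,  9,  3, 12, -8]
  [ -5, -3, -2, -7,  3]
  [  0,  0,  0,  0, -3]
J_3(-3) ⊕ J_2(-3)

The characteristic polynomial is
  det(x·I − A) = x^5 + 15*x^4 + 90*x^3 + 270*x^2 + 405*x + 243 = (x + 3)^5

Eigenvalues and multiplicities (the geometric multiplicity of λ is n − rank(A − λI), which equals the number of Jordan blocks for λ):
  λ = -3: algebraic multiplicity = 5, geometric multiplicity = 2

Determining the block sizes for each eigenvalue:
  λ = -3: with am = 5 and gm = 2, the partition is not yet determined (e.g. several partitions of 5 into 2 parts exist). Let N = A − (-3)·I. Computing rank(N^1) = 3, rank(N^2) = 1, rank(N^3) = 0; the number of blocks of size ≥ j is rank(N^{j−1}) − rank(N^j), giving [2, 2, 1]. So we have 1 block(s) of size 3, 1 block(s) of size 2 → block sizes [3, 2]

Assembling the blocks gives a Jordan form
J =
  [-3,  1,  0,  0,  0]
  [ 0, -3,  1,  0,  0]
  [ 0,  0, -3,  0,  0]
  [ 0,  0,  0, -3,  1]
  [ 0,  0,  0,  0, -3]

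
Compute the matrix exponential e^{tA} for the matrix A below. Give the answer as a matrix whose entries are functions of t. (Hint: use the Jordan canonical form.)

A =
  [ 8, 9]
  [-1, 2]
e^{tA} =
  [3*t*exp(5*t) + exp(5*t), 9*t*exp(5*t)]
  [-t*exp(5*t), -3*t*exp(5*t) + exp(5*t)]

Strategy: write A = P · J · P⁻¹ where J is a Jordan canonical form, so e^{tA} = P · e^{tJ} · P⁻¹, and e^{tJ} can be computed block-by-block.

A has Jordan form
J =
  [5, 1]
  [0, 5]
(up to reordering of blocks).

Per-block formulas:
  For a 2×2 Jordan block J_2(5): exp(t · J_2(5)) = e^(5t)·(I + t·N), where N is the 2×2 nilpotent shift.

After assembling e^{tJ} and conjugating by P, we get:

e^{tA} =
  [3*t*exp(5*t) + exp(5*t), 9*t*exp(5*t)]
  [-t*exp(5*t), -3*t*exp(5*t) + exp(5*t)]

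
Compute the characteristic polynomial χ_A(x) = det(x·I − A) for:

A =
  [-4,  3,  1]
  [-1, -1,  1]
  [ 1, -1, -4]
x^3 + 9*x^2 + 27*x + 27

Expanding det(x·I − A) (e.g. by cofactor expansion or by noting that A is similar to its Jordan form J, which has the same characteristic polynomial as A) gives
  χ_A(x) = x^3 + 9*x^2 + 27*x + 27
which factors as (x + 3)^3. The eigenvalues (with algebraic multiplicities) are λ = -3 with multiplicity 3.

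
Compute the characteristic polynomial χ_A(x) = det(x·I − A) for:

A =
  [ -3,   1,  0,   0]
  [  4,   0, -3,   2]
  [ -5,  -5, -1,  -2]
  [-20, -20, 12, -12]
x^4 + 16*x^3 + 96*x^2 + 256*x + 256

Expanding det(x·I − A) (e.g. by cofactor expansion or by noting that A is similar to its Jordan form J, which has the same characteristic polynomial as A) gives
  χ_A(x) = x^4 + 16*x^3 + 96*x^2 + 256*x + 256
which factors as (x + 4)^4. The eigenvalues (with algebraic multiplicities) are λ = -4 with multiplicity 4.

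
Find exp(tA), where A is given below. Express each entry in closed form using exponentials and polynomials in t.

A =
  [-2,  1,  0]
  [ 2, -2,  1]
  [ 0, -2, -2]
e^{tA} =
  [t^2*exp(-2*t) + exp(-2*t), t*exp(-2*t), t^2*exp(-2*t)/2]
  [2*t*exp(-2*t), exp(-2*t), t*exp(-2*t)]
  [-2*t^2*exp(-2*t), -2*t*exp(-2*t), -t^2*exp(-2*t) + exp(-2*t)]

Strategy: write A = P · J · P⁻¹ where J is a Jordan canonical form, so e^{tA} = P · e^{tJ} · P⁻¹, and e^{tJ} can be computed block-by-block.

A has Jordan form
J =
  [-2,  1,  0]
  [ 0, -2,  1]
  [ 0,  0, -2]
(up to reordering of blocks).

Per-block formulas:
  For a 3×3 Jordan block J_3(-2): exp(t · J_3(-2)) = e^(-2t)·(I + t·N + (t^2/2)·N^2), where N is the 3×3 nilpotent shift.

After assembling e^{tJ} and conjugating by P, we get:

e^{tA} =
  [t^2*exp(-2*t) + exp(-2*t), t*exp(-2*t), t^2*exp(-2*t)/2]
  [2*t*exp(-2*t), exp(-2*t), t*exp(-2*t)]
  [-2*t^2*exp(-2*t), -2*t*exp(-2*t), -t^2*exp(-2*t) + exp(-2*t)]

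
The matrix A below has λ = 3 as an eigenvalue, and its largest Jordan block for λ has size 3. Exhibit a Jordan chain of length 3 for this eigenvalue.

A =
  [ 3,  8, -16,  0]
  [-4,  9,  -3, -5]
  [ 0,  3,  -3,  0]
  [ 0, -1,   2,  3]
A Jordan chain for λ = 3 of length 3:
v_1 = (-32, -24, -12, 4)ᵀ
v_2 = (0, -4, 0, 0)ᵀ
v_3 = (1, 0, 0, 0)ᵀ

Let N = A − (3)·I. We want v_3 with N^3 v_3 = 0 but N^2 v_3 ≠ 0; then v_{j-1} := N · v_j for j = 3, …, 2.

Pick v_3 = (1, 0, 0, 0)ᵀ.
Then v_2 = N · v_3 = (0, -4, 0, 0)ᵀ.
Then v_1 = N · v_2 = (-32, -24, -12, 4)ᵀ.

Sanity check: (A − (3)·I) v_1 = (0, 0, 0, 0)ᵀ = 0. ✓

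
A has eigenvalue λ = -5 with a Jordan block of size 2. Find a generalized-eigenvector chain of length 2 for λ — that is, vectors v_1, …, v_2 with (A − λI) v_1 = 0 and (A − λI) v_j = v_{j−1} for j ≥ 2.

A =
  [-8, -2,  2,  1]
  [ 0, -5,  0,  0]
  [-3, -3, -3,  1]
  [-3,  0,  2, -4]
A Jordan chain for λ = -5 of length 2:
v_1 = (-3, 0, -3, -3)ᵀ
v_2 = (1, 0, 0, 0)ᵀ

Let N = A − (-5)·I. We want v_2 with N^2 v_2 = 0 but N^1 v_2 ≠ 0; then v_{j-1} := N · v_j for j = 2, …, 2.

Pick v_2 = (1, 0, 0, 0)ᵀ.
Then v_1 = N · v_2 = (-3, 0, -3, -3)ᵀ.

Sanity check: (A − (-5)·I) v_1 = (0, 0, 0, 0)ᵀ = 0. ✓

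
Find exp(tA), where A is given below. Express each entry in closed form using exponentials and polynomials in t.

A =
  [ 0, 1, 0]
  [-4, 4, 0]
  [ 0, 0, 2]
e^{tA} =
  [-2*t*exp(2*t) + exp(2*t), t*exp(2*t), 0]
  [-4*t*exp(2*t), 2*t*exp(2*t) + exp(2*t), 0]
  [0, 0, exp(2*t)]

Strategy: write A = P · J · P⁻¹ where J is a Jordan canonical form, so e^{tA} = P · e^{tJ} · P⁻¹, and e^{tJ} can be computed block-by-block.

A has Jordan form
J =
  [2, 1, 0]
  [0, 2, 0]
  [0, 0, 2]
(up to reordering of blocks).

Per-block formulas:
  For a 2×2 Jordan block J_2(2): exp(t · J_2(2)) = e^(2t)·(I + t·N), where N is the 2×2 nilpotent shift.
  For a 1×1 block at λ = 2: exp(t · [2]) = [e^(2t)].

After assembling e^{tJ} and conjugating by P, we get:

e^{tA} =
  [-2*t*exp(2*t) + exp(2*t), t*exp(2*t), 0]
  [-4*t*exp(2*t), 2*t*exp(2*t) + exp(2*t), 0]
  [0, 0, exp(2*t)]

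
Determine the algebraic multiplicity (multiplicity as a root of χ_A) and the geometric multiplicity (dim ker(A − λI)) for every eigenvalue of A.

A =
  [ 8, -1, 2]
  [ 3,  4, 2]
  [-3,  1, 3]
λ = 5: alg = 3, geom = 2

Step 1 — factor the characteristic polynomial to read off the algebraic multiplicities:
  χ_A(x) = (x - 5)^3

Step 2 — compute geometric multiplicities via the rank-nullity identity g(λ) = n − rank(A − λI):
  rank(A − (5)·I) = 1, so dim ker(A − (5)·I) = n − 1 = 2

Summary:
  λ = 5: algebraic multiplicity = 3, geometric multiplicity = 2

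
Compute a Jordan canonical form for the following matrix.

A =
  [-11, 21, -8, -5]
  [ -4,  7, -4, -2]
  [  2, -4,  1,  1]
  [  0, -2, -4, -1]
J_2(-1) ⊕ J_2(-1)

The characteristic polynomial is
  det(x·I − A) = x^4 + 4*x^3 + 6*x^2 + 4*x + 1 = (x + 1)^4

Eigenvalues and multiplicities (the geometric multiplicity of λ is n − rank(A − λI), which equals the number of Jordan blocks for λ):
  λ = -1: algebraic multiplicity = 4, geometric multiplicity = 2

Determining the block sizes for each eigenvalue:
  λ = -1: with am = 4 and gm = 2, the partition is not yet determined (e.g. several partitions of 4 into 2 parts exist). Let N = A − (-1)·I. Computing rank(N^1) = 2, rank(N^2) = 0; the number of blocks of size ≥ j is rank(N^{j−1}) − rank(N^j), giving [2, 2]. So we have 2 block(s) of size 2 → block sizes [2, 2]

Assembling the blocks gives a Jordan form
J =
  [-1,  1,  0,  0]
  [ 0, -1,  0,  0]
  [ 0,  0, -1,  1]
  [ 0,  0,  0, -1]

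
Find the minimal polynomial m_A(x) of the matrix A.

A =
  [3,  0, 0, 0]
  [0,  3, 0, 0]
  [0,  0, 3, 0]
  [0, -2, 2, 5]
x^2 - 8*x + 15

The characteristic polynomial is χ_A(x) = (x - 5)*(x - 3)^3, so the eigenvalues are known. The minimal polynomial is
  m_A(x) = Π_λ (x − λ)^{k_λ}
where k_λ is the size of the *largest* Jordan block for λ (equivalently, the smallest k with (A − λI)^k v = 0 for every generalised eigenvector v of λ).

  λ = 3: largest Jordan block has size 1, contributing (x − 3)
  λ = 5: largest Jordan block has size 1, contributing (x − 5)

So m_A(x) = (x - 5)*(x - 3) = x^2 - 8*x + 15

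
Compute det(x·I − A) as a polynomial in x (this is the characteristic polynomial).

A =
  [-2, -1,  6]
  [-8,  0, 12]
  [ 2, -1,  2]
x^3 - 12*x + 16

Expanding det(x·I − A) (e.g. by cofactor expansion or by noting that A is similar to its Jordan form J, which has the same characteristic polynomial as A) gives
  χ_A(x) = x^3 - 12*x + 16
which factors as (x - 2)^2*(x + 4). The eigenvalues (with algebraic multiplicities) are λ = -4 with multiplicity 1, λ = 2 with multiplicity 2.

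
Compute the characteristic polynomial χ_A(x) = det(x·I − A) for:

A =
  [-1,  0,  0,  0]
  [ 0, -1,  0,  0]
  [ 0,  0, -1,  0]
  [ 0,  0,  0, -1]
x^4 + 4*x^3 + 6*x^2 + 4*x + 1

Expanding det(x·I − A) (e.g. by cofactor expansion or by noting that A is similar to its Jordan form J, which has the same characteristic polynomial as A) gives
  χ_A(x) = x^4 + 4*x^3 + 6*x^2 + 4*x + 1
which factors as (x + 1)^4. The eigenvalues (with algebraic multiplicities) are λ = -1 with multiplicity 4.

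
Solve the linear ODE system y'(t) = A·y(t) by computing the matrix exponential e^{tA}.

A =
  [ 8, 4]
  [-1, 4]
e^{tA} =
  [2*t*exp(6*t) + exp(6*t), 4*t*exp(6*t)]
  [-t*exp(6*t), -2*t*exp(6*t) + exp(6*t)]

Strategy: write A = P · J · P⁻¹ where J is a Jordan canonical form, so e^{tA} = P · e^{tJ} · P⁻¹, and e^{tJ} can be computed block-by-block.

A has Jordan form
J =
  [6, 1]
  [0, 6]
(up to reordering of blocks).

Per-block formulas:
  For a 2×2 Jordan block J_2(6): exp(t · J_2(6)) = e^(6t)·(I + t·N), where N is the 2×2 nilpotent shift.

After assembling e^{tJ} and conjugating by P, we get:

e^{tA} =
  [2*t*exp(6*t) + exp(6*t), 4*t*exp(6*t)]
  [-t*exp(6*t), -2*t*exp(6*t) + exp(6*t)]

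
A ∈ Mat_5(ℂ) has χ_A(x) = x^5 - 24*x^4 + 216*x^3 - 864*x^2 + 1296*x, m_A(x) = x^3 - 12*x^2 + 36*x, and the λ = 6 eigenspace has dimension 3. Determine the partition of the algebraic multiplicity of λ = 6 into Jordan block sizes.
Block sizes for λ = 6: [2, 1, 1]

Step 1 — from the characteristic polynomial, algebraic multiplicity of λ = 6 is 4. From dim ker(A − (6)·I) = 3, there are exactly 3 Jordan blocks for λ = 6.
Step 2 — from the minimal polynomial, the factor (x − 6)^2 tells us the largest block for λ = 6 has size 2.
Step 3 — with total size 4, 3 blocks, and largest block 2, the block sizes (in nonincreasing order) are [2, 1, 1].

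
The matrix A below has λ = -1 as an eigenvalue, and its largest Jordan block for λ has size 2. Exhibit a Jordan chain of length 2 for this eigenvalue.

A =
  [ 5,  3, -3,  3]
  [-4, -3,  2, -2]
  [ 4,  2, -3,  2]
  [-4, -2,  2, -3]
A Jordan chain for λ = -1 of length 2:
v_1 = (6, -4, 4, -4)ᵀ
v_2 = (1, 0, 0, 0)ᵀ

Let N = A − (-1)·I. We want v_2 with N^2 v_2 = 0 but N^1 v_2 ≠ 0; then v_{j-1} := N · v_j for j = 2, …, 2.

Pick v_2 = (1, 0, 0, 0)ᵀ.
Then v_1 = N · v_2 = (6, -4, 4, -4)ᵀ.

Sanity check: (A − (-1)·I) v_1 = (0, 0, 0, 0)ᵀ = 0. ✓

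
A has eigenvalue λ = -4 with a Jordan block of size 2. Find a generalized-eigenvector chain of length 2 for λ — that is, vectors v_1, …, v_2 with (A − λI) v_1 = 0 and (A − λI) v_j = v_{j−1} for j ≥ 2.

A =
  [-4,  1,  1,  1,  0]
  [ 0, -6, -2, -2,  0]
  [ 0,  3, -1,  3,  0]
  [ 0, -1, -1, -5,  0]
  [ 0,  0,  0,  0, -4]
A Jordan chain for λ = -4 of length 2:
v_1 = (1, -2, 3, -1, 0)ᵀ
v_2 = (0, 1, 0, 0, 0)ᵀ

Let N = A − (-4)·I. We want v_2 with N^2 v_2 = 0 but N^1 v_2 ≠ 0; then v_{j-1} := N · v_j for j = 2, …, 2.

Pick v_2 = (0, 1, 0, 0, 0)ᵀ.
Then v_1 = N · v_2 = (1, -2, 3, -1, 0)ᵀ.

Sanity check: (A − (-4)·I) v_1 = (0, 0, 0, 0, 0)ᵀ = 0. ✓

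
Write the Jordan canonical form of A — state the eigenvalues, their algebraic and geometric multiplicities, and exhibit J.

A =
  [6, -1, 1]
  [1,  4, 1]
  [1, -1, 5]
J_3(5)

The characteristic polynomial is
  det(x·I − A) = x^3 - 15*x^2 + 75*x - 125 = (x - 5)^3

Eigenvalues and multiplicities (the geometric multiplicity of λ is n − rank(A − λI), which equals the number of Jordan blocks for λ):
  λ = 5: algebraic multiplicity = 3, geometric multiplicity = 1

Determining the block sizes for each eigenvalue:
  λ = 5: one block (gm = 1), so the single block has size am = 3 → block sizes [3]

Assembling the blocks gives a Jordan form
J =
  [5, 1, 0]
  [0, 5, 1]
  [0, 0, 5]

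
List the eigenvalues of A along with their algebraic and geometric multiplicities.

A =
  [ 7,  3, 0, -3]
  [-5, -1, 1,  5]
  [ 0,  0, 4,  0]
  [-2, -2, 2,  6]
λ = 4: alg = 4, geom = 2

Step 1 — factor the characteristic polynomial to read off the algebraic multiplicities:
  χ_A(x) = (x - 4)^4

Step 2 — compute geometric multiplicities via the rank-nullity identity g(λ) = n − rank(A − λI):
  rank(A − (4)·I) = 2, so dim ker(A − (4)·I) = n − 2 = 2

Summary:
  λ = 4: algebraic multiplicity = 4, geometric multiplicity = 2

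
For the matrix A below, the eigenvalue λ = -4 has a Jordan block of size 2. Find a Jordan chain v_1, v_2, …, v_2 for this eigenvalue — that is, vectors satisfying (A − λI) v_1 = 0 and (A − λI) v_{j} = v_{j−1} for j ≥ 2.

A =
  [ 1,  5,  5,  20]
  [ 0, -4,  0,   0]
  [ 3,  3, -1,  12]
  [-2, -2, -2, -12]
A Jordan chain for λ = -4 of length 2:
v_1 = (5, 0, 3, -2)ᵀ
v_2 = (1, 0, 0, 0)ᵀ

Let N = A − (-4)·I. We want v_2 with N^2 v_2 = 0 but N^1 v_2 ≠ 0; then v_{j-1} := N · v_j for j = 2, …, 2.

Pick v_2 = (1, 0, 0, 0)ᵀ.
Then v_1 = N · v_2 = (5, 0, 3, -2)ᵀ.

Sanity check: (A − (-4)·I) v_1 = (0, 0, 0, 0)ᵀ = 0. ✓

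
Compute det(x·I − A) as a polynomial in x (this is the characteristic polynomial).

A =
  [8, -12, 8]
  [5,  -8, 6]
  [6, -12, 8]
x^3 - 8*x^2 + 20*x - 16

Expanding det(x·I − A) (e.g. by cofactor expansion or by noting that A is similar to its Jordan form J, which has the same characteristic polynomial as A) gives
  χ_A(x) = x^3 - 8*x^2 + 20*x - 16
which factors as (x - 4)*(x - 2)^2. The eigenvalues (with algebraic multiplicities) are λ = 2 with multiplicity 2, λ = 4 with multiplicity 1.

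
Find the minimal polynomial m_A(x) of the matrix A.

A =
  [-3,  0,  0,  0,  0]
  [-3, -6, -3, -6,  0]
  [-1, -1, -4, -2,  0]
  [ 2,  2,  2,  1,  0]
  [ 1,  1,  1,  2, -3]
x^2 + 6*x + 9

The characteristic polynomial is χ_A(x) = (x + 3)^5, so the eigenvalues are known. The minimal polynomial is
  m_A(x) = Π_λ (x − λ)^{k_λ}
where k_λ is the size of the *largest* Jordan block for λ (equivalently, the smallest k with (A − λI)^k v = 0 for every generalised eigenvector v of λ).

  λ = -3: largest Jordan block has size 2, contributing (x + 3)^2

So m_A(x) = (x + 3)^2 = x^2 + 6*x + 9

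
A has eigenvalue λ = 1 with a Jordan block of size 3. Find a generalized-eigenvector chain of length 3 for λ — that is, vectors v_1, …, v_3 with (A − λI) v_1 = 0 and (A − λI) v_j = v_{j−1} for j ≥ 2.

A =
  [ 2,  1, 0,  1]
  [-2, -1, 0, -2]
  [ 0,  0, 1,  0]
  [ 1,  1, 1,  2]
A Jordan chain for λ = 1 of length 3:
v_1 = (1, -2, 0, 1)ᵀ
v_2 = (0, 0, 0, 1)ᵀ
v_3 = (0, 0, 1, 0)ᵀ

Let N = A − (1)·I. We want v_3 with N^3 v_3 = 0 but N^2 v_3 ≠ 0; then v_{j-1} := N · v_j for j = 3, …, 2.

Pick v_3 = (0, 0, 1, 0)ᵀ.
Then v_2 = N · v_3 = (0, 0, 0, 1)ᵀ.
Then v_1 = N · v_2 = (1, -2, 0, 1)ᵀ.

Sanity check: (A − (1)·I) v_1 = (0, 0, 0, 0)ᵀ = 0. ✓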